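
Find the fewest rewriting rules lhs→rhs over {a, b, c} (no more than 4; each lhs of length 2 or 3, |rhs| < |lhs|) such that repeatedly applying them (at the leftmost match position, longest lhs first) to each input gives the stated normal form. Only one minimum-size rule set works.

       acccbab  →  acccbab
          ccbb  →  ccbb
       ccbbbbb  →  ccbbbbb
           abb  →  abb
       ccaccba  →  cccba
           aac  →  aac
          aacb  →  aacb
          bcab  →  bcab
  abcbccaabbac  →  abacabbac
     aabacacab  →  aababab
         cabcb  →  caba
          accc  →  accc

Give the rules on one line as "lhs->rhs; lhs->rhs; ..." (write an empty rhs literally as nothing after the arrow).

  | acccbab
  | ccbb
  | ccbbbbb
  | abb

bcb->ba; cac->b; cca->c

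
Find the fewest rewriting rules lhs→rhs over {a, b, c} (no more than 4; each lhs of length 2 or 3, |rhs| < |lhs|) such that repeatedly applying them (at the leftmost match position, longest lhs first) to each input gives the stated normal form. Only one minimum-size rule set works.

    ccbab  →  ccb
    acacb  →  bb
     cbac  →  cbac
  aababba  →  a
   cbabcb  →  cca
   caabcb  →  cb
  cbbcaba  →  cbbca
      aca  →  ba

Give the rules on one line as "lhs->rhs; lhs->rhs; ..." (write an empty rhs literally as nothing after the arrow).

  | ccbab => ccb
  | acacb => bacb => bb
  | cbac
  | aababba => aabba => aba => a

ab->; aca->ba; acb->b; bcb->ca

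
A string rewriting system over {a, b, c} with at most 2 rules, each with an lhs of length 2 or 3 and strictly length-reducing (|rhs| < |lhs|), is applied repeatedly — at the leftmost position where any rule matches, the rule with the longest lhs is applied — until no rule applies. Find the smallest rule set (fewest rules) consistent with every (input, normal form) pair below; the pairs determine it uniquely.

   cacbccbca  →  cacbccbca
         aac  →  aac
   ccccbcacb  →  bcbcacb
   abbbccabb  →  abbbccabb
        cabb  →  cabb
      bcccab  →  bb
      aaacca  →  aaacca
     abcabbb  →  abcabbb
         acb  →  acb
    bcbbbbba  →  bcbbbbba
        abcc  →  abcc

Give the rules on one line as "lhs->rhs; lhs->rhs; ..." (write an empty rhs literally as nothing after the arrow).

bab->b; ccc->b

  | cacbccbca
  | aac
  | ccccbcacb => bcbcacb
  | abbbccabb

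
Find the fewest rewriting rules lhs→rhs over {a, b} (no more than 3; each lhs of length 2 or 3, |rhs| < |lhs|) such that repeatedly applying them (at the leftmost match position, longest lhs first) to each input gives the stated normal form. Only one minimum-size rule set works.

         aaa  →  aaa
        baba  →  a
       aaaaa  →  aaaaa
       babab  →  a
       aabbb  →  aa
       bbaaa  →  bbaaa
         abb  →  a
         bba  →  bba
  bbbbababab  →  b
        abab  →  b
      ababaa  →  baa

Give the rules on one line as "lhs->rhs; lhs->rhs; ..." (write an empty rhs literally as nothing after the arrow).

  | aaa
  | baba => a
  | aaaaa
  | babab => ab => a

ab->a; aba->; bab->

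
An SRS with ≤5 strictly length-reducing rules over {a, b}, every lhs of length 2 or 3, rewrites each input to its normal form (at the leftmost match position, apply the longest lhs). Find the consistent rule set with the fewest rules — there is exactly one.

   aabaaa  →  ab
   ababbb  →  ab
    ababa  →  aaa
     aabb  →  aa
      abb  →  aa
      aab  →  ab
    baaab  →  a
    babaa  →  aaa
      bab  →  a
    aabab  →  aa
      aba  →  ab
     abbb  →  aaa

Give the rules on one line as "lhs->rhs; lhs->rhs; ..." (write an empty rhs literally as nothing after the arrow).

  | aabaaa => abaaa => abaa => aba => ab
  | ababbb => abbbb => aaab => aab => ab
  | ababa => abba => aaa
  | aabb => abb => aa

aab->ab; ba->b; bb->a; bbb->aa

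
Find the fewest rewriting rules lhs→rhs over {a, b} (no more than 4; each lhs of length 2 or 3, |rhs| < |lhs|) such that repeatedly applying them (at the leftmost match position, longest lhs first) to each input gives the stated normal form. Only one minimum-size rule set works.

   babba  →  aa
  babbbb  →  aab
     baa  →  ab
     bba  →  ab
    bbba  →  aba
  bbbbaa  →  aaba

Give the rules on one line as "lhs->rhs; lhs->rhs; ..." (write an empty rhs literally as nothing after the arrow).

  | babba => baab => abb => aa
  | babbbb => baabb => abbb => aab
  | baa => ab
  | bba => ab

baa->ab; bb->a; bba->ab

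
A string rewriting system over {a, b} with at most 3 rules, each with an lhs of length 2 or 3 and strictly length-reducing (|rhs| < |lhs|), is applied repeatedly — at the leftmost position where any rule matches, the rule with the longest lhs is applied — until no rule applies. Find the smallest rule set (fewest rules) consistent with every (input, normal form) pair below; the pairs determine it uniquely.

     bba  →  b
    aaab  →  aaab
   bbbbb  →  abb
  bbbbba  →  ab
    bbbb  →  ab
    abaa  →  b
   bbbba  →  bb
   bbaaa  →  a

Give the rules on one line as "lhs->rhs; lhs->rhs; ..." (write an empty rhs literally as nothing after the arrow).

  | bba => b
  | aaab
  | bbbbb => abb
  | bbbbba => abba => ab

aba->bb; ba->; bbb->a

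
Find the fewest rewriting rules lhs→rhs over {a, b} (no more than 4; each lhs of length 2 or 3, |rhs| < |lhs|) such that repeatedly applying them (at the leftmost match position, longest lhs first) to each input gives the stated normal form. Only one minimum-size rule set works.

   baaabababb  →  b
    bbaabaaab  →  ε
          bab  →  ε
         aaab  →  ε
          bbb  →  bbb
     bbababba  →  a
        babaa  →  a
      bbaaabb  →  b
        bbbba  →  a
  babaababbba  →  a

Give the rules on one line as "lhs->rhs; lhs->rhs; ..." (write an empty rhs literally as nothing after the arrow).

  | baaabababb => aaabababb => aabababb => abababb => ababb => abb => b
  | bbaabaaab => baabaaab => aabaaab => abaaab => aaab => aab => ab => ε
  | bab => ab => ε
  | aaab => aab => ab => ε

aa->a; ab->; ba->a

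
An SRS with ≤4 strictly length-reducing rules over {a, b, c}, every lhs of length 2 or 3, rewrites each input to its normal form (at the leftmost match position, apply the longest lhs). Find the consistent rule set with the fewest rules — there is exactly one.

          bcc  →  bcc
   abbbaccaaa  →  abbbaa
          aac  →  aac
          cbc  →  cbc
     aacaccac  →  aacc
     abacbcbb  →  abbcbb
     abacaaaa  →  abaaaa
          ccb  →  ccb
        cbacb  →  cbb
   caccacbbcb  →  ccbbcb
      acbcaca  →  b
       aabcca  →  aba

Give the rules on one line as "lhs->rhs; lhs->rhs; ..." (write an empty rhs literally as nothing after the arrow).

  | bcc
  | abbbaccaaa => abbbacaa => abbbaa
  | aac
  | cbc

abc->ba; acb->b; ca->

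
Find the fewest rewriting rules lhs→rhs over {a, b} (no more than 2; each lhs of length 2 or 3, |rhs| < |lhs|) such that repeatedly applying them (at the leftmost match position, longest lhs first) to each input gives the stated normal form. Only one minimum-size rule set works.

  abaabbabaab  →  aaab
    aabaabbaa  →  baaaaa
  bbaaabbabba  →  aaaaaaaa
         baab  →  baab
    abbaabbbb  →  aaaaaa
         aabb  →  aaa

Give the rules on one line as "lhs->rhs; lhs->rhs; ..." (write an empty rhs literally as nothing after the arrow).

aba->ba; bb->a

  | abaabbabaab => baabbabaab => baaaabaab => baaabaab => baabaab => babaab => bbaab => aaab
  | aabaabbaa => abaabbaa => baabbaa => baaaaa
  | bbaaabbabba => aaaabbabba => aaaaaabba => aaaaaaaa
  | baab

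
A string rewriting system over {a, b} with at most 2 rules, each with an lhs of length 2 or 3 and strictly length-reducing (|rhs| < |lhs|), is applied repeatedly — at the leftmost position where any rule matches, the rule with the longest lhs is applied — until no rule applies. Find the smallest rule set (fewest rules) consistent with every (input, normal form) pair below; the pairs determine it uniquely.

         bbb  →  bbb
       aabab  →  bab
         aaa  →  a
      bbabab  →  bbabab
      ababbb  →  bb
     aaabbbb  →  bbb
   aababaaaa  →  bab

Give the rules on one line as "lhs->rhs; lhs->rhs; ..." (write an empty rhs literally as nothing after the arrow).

aa->; abb->b

  | bbb
  | aabab => bab
  | aaa => a
  | bbabab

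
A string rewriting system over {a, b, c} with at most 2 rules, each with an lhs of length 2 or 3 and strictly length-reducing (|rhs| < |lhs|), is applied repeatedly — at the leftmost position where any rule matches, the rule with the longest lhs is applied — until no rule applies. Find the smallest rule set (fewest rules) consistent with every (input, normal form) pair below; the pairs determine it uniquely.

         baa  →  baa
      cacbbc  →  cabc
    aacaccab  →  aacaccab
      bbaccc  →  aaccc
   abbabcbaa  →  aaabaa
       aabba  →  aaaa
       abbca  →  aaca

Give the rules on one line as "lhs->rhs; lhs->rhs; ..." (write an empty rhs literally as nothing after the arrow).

  | baa
  | cacbbc => cabc
  | aacaccab
  | bbaccc => aaccc

bb->a; cb->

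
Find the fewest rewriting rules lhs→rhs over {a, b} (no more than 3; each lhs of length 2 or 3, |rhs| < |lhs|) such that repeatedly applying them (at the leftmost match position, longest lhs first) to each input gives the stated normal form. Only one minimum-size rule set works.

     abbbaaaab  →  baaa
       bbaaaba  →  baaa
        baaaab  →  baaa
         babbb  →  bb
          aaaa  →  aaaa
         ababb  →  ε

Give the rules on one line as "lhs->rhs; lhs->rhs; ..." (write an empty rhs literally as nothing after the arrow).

ab->; abb->; bba->ba

  | abbbaaaab => baaaab => baaa
  | bbaaaba => baaaba => baaa
  | baaaab => baaa
  | babbb => bb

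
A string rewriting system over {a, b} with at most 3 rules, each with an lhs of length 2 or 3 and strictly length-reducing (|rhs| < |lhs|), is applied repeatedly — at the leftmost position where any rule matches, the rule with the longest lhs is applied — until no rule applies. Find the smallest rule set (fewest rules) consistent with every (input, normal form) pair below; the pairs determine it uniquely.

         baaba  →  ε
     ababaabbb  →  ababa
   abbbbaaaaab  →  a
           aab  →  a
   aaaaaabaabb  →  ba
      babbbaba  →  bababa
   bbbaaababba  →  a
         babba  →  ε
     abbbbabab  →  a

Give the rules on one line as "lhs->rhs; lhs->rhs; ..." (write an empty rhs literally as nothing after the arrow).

  | baaba => baa => bb => ε
  | ababaabbb => abababb => ababa
  | abbbbaaaaab => abbaaaaab => aaaaaab => baaaab => bbaab => aab => a
  | aab => a

aa->b; aab->a; bb->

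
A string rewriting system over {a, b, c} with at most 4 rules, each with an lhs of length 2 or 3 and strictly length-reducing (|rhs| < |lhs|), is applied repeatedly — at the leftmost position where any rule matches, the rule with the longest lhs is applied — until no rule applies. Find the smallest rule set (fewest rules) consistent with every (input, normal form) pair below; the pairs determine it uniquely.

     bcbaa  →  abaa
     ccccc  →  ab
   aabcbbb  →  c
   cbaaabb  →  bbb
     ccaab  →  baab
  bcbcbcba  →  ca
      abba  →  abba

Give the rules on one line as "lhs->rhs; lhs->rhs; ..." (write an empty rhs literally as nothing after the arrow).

  | bcbaa => abaa
  | ccccc => bccc => acc => ab
  | aabcbbb => aaabbb => cbbb => cbb => cb => c
  | cbaaabb => caaabb => ccbb => bbb

aaa->c; bc->a; cb->c; cc->b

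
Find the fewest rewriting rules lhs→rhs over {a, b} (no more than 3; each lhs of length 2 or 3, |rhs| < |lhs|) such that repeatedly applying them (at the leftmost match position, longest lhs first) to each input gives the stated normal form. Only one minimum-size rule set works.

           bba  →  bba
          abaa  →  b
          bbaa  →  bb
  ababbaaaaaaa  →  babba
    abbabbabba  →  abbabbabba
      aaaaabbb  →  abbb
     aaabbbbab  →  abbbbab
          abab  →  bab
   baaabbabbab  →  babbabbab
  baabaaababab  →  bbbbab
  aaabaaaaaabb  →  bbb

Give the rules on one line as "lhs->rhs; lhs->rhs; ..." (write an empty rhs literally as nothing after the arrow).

aa->; aba->ba

  | bba
  | abaa => baa => b
  | bbaa => bb
  | ababbaaaaaaa => babbaaaaaaa => babbaaaaa => babbaaa => babba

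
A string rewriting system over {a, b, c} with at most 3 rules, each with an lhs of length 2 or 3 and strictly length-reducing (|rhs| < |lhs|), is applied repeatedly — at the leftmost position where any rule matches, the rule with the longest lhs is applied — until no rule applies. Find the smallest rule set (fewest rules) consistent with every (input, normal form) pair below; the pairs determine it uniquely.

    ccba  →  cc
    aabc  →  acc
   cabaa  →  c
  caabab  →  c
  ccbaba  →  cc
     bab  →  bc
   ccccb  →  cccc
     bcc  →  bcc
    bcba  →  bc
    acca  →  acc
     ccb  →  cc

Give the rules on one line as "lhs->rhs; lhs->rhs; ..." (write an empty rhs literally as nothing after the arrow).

  | ccba => cca => cc
  | aabc => acc
  | cabaa => cbaa => caa => ca => c
  | caabab => cabab => cbab => cab => cb => c

ab->c; ca->c; cb->c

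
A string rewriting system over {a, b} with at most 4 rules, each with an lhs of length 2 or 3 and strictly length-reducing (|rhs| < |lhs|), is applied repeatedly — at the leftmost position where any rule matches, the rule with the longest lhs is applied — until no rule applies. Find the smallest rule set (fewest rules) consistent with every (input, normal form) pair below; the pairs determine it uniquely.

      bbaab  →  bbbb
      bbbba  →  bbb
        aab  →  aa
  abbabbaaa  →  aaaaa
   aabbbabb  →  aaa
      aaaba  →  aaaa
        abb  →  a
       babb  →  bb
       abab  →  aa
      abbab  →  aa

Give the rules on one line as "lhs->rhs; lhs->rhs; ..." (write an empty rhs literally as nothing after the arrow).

  | bbaab => bbbb
  | bbbba => bbb
  | aab => aa
  | abbabbaaa => ababbaaa => aabbaaa => aabaaa => aaaaa

ab->a; ba->; baa->bb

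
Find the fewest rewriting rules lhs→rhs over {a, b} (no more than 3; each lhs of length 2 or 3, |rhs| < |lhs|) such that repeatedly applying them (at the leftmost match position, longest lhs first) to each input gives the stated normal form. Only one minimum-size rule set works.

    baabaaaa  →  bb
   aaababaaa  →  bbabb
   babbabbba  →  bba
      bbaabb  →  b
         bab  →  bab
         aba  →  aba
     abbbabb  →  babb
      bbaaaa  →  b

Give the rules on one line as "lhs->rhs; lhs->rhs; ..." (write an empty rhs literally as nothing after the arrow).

aa->b; aaa->b; bbb->aa

  | baabaaaa => bbbaaaa => aaaaaa => baaa => bb
  | aaababaaa => bbabaaa => bbabb
  | babbabbba => babbaaaa => babbba => baaaa => bba
  | bbaabb => bbbbb => aabb => bbb => aa => b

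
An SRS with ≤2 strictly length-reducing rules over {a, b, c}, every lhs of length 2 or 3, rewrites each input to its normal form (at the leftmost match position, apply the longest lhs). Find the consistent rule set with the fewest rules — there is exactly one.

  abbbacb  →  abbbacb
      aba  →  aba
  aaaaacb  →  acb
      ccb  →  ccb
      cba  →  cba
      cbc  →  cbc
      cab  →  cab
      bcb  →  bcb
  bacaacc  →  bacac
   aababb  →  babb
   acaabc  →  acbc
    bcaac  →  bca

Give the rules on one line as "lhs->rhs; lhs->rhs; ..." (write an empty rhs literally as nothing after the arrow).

  | abbbacb
  | aba
  | aaaaacb => aaacb => acb
  | ccb

aa->; aac->a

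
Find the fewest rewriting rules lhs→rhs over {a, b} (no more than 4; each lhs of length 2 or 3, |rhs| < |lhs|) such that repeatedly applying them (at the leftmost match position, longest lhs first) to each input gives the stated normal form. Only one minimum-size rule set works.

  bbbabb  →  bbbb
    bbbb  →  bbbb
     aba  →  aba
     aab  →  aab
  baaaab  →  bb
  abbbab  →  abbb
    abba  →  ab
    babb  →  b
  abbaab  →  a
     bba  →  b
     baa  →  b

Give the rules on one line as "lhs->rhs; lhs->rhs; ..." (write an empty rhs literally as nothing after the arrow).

  | bbbabb => bbbb
  | bbbb
  | aba
  | aab

baa->b; bab->; bba->b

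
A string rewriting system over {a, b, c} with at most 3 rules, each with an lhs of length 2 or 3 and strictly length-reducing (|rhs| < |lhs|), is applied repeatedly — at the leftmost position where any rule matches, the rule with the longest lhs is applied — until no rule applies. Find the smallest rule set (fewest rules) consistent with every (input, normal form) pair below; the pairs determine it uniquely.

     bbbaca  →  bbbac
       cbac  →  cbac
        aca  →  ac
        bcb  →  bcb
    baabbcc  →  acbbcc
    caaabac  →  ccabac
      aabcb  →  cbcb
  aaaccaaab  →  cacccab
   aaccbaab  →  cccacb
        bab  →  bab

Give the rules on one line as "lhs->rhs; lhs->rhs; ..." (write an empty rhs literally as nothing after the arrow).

aa->c; aca->ac; baa->ac

  | bbbaca => bbbac
  | cbac
  | aca => ac
  | bcb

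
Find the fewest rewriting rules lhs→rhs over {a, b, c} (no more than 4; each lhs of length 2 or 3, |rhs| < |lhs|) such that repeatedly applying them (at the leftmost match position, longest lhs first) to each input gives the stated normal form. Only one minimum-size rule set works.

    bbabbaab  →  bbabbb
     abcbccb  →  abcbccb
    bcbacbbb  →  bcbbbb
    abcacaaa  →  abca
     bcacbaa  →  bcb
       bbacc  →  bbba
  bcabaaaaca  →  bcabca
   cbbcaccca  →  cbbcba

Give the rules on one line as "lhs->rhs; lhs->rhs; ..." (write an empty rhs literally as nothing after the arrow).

  | bbabbaab => bbabbb
  | abcbccb
  | bcbacbbb => bcbbbb
  | abcacaaa => abcaaa => abca

aa->; ac->; acc->ba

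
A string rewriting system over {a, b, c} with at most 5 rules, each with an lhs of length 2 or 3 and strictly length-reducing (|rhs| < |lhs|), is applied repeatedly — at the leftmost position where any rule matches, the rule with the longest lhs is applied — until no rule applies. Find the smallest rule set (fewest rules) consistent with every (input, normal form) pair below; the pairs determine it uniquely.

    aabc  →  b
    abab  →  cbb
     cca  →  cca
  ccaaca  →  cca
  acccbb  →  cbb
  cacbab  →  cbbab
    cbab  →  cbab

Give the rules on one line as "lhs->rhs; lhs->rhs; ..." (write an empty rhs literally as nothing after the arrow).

aa->b; aba->cb; ac->b; bc->

  | aabc => bbc => b
  | abab => cbb
  | cca
  | ccaaca => ccbca => cca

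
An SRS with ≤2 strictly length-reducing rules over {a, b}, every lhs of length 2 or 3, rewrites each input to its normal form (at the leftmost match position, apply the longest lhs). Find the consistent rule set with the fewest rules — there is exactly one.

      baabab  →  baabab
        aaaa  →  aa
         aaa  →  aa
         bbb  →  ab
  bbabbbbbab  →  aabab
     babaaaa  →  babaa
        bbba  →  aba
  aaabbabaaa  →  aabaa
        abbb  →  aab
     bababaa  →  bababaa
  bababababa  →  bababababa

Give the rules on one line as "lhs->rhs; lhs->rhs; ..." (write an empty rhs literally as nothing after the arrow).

  | baabab
  | aaaa => aaa => aa
  | aaa => aa
  | bbb => ab

aaa->aa; bb->a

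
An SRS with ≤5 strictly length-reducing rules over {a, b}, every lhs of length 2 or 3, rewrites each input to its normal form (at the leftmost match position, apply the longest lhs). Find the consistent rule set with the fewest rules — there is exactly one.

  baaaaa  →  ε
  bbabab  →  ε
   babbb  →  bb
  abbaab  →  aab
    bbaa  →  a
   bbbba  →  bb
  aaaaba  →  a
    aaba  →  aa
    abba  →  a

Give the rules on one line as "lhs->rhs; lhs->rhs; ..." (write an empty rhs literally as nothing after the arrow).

  | baaaaa => aaaa => ba => ε
  | bbabab => bab => ε
  | babbb => bb
  | abbaab => aab

aaa->b; ba->; bab->; bba->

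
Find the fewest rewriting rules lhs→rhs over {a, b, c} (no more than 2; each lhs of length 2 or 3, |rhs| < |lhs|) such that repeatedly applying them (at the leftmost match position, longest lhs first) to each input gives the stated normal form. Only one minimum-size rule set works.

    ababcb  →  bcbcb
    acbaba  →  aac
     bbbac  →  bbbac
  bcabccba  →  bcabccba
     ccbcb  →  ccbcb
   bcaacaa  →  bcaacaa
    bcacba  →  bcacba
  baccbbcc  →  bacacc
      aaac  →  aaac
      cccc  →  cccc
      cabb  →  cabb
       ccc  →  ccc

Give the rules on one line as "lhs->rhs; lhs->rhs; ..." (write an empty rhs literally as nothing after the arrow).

  | ababcb => bcbcb
  | acbaba => acbbc => aac
  | bbbac
  | bcabccba

aba->bc; cbb->a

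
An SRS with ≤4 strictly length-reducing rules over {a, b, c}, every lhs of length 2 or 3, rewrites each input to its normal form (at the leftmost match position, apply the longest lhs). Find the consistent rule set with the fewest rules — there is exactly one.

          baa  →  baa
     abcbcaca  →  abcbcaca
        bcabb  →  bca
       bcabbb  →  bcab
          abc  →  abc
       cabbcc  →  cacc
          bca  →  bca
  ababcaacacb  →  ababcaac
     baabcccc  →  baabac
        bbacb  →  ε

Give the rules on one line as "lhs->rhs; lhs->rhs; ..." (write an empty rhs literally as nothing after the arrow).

  | baa
  | abcbcaca
  | bcabb => bca
  | bcabbb => bcab

acb->; bb->; ccc->a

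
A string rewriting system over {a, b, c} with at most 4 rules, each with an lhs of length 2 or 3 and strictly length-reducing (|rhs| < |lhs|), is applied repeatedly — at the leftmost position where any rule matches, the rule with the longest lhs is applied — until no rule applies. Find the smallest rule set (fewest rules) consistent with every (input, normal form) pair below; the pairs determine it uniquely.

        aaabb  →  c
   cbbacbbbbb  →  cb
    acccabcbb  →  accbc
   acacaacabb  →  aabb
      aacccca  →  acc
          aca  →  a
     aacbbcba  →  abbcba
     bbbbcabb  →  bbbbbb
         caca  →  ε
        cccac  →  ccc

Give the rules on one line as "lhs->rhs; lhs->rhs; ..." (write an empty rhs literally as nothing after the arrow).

aaa->c; aac->a; ca->; cbb->c

  | aaabb => cbb => c
  | cbbacbbbbb => cacbbbbb => cbbbbb => cbbb => cb
  | acccabcbb => accbcbb => accbc
  | acacaacabb => acaacabb => aacabb => aabb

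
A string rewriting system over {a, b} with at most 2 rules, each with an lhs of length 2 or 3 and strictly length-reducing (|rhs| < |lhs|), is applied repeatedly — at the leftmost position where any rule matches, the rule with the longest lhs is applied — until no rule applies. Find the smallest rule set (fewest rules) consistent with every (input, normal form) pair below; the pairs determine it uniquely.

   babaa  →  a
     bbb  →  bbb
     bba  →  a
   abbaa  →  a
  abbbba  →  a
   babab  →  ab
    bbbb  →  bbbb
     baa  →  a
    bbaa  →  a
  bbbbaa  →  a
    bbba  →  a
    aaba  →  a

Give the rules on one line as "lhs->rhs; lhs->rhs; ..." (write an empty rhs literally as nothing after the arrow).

aa->a; ba->a

  | babaa => abaa => aaa => aa => a
  | bbb
  | bba => ba => a
  | abbaa => abaa => aaa => aa => a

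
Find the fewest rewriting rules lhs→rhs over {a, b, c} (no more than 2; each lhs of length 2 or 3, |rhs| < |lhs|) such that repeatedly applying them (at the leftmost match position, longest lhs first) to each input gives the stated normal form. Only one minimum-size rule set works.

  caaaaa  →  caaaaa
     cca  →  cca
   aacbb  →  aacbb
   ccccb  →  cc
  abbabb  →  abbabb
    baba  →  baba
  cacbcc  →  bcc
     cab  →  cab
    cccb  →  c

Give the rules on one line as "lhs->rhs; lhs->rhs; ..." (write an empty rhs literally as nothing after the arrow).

  | caaaaa
  | cca
  | aacbb
  | ccccb => cc

cac->; ccb->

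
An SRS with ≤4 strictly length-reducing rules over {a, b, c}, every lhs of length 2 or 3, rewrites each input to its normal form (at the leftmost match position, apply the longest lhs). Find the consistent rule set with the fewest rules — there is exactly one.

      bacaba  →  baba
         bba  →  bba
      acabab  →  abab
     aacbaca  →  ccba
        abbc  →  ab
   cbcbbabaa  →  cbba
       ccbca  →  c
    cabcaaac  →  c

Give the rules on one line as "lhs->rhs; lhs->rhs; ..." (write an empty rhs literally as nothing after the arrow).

  | bacaba => baba
  | bba
  | acabab => abab
  | aacbaca => ccbaca => ccba

aa->c; bc->; ca->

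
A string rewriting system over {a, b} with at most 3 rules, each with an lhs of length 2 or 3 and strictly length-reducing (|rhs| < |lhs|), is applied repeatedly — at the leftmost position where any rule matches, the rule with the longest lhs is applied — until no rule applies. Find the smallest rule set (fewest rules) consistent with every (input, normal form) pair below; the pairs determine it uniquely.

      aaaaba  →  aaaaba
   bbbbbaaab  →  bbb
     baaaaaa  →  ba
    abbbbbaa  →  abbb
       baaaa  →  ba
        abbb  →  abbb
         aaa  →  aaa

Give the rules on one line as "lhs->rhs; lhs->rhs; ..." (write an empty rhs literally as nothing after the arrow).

  | aaaaba
  | bbbbbaaab => bbbbaab => bbbab => bbb
  | baaaaaa => baaaaa => baaaa => baaa => baa => ba
  | abbbbbaa => abbbba => abbb

baa->ba; bba->b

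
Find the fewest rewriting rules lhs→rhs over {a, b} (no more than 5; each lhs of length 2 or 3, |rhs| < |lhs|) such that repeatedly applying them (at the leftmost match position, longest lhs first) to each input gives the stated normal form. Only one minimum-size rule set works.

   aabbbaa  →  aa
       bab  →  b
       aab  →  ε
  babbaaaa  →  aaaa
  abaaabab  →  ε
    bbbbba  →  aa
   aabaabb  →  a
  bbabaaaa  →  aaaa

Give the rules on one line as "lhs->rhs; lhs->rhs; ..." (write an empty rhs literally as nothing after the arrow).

aab->bb; ba->; bb->; bbb->a

  | aabbbaa => bbbbaa => abaa => aa
  | bab => b
  | aab => bb => ε
  | babbaaaa => bbaaaa => aaaa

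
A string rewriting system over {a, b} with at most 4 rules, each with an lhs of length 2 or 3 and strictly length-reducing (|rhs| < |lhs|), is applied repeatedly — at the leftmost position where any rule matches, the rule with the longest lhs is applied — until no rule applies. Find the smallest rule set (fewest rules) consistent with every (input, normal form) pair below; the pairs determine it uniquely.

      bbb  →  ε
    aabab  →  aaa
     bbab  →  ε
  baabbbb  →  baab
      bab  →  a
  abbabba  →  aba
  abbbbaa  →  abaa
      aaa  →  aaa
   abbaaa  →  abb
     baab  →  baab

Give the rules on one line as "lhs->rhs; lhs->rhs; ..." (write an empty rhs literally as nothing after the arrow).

  | bbb => ε
  | aabab => aaa
  | bbab => bbb => ε
  | baabbbb => baab

bab->a; bba->bb; bbb->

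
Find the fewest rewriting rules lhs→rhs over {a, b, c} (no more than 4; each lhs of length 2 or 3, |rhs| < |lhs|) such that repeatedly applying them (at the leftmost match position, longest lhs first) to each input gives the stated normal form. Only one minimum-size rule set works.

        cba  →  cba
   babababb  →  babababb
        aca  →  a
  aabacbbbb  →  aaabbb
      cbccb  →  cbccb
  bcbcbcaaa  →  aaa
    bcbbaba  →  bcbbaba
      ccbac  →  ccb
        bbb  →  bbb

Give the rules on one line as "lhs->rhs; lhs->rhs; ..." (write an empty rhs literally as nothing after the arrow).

ac->; acb->ca; bca->a

  | cba
  | babababb
  | aca => a
  | aabacbbbb => aabcabbb => aaabbb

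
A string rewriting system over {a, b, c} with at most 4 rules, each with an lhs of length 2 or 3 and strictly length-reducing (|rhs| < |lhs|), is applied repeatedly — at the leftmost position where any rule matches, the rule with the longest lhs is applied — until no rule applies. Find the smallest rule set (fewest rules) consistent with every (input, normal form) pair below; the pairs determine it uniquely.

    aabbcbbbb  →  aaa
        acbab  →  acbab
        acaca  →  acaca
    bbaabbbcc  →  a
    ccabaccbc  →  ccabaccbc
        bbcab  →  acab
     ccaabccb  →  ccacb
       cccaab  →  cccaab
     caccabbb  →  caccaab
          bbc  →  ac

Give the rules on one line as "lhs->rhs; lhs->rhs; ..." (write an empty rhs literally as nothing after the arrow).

aac->; abc->; bb->a

  | aabbcbbbb => aaacbbbb => abbbb => aabb => aaa
  | acbab
  | acaca
  | bbaabbbcc => aaabbbcc => aaaabcc => aaac => a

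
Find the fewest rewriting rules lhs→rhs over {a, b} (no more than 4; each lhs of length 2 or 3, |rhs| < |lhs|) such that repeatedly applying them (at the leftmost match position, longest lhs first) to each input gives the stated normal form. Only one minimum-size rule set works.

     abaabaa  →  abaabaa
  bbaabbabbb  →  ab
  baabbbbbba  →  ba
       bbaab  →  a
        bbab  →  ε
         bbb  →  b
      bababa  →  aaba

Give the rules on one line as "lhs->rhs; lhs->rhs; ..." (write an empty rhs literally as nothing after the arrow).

  | abaabaa
  | bbaabbabbb => babbabbb => ababbb => aabb => ab
  | baabbbbbba => babbbbba => abbbba => bbba => ba
  | bbaab => bab => a

abb->b; bab->a; bb->; bba->b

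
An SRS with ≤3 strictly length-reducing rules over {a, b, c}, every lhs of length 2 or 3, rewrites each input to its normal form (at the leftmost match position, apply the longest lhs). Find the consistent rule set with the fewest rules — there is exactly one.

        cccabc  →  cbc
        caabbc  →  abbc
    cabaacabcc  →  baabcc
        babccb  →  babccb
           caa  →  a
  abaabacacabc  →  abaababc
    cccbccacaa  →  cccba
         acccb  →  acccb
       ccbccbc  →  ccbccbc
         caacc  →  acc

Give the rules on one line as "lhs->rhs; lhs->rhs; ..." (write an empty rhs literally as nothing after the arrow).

  | cccabc => cbc
  | caabbc => abbc
  | cabaacabcc => baacabcc => baabcc
  | babccb

ca->; cca->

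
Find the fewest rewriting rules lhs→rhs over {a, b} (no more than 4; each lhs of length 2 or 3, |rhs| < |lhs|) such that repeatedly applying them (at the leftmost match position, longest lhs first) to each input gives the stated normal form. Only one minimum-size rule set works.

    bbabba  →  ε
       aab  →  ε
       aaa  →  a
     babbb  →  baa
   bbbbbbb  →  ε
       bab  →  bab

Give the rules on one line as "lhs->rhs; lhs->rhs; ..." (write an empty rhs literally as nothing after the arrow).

aaa->a; aab->; bba->; bbb->a

  | bbabba => bba => ε
  | aab => ε
  | aaa => a
  | babbb => baa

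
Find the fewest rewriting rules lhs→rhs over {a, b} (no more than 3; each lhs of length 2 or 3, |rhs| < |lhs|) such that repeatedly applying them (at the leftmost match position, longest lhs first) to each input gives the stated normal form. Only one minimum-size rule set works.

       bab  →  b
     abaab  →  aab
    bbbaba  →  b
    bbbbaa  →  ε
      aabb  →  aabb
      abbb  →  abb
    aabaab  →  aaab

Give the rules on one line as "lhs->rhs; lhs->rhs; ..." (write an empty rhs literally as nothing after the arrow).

ba->; bbb->bb

  | bab => b
  | abaab => aab
  | bbbaba => bbaba => bba => b
  | bbbbaa => bbbaa => bbaa => ba => ε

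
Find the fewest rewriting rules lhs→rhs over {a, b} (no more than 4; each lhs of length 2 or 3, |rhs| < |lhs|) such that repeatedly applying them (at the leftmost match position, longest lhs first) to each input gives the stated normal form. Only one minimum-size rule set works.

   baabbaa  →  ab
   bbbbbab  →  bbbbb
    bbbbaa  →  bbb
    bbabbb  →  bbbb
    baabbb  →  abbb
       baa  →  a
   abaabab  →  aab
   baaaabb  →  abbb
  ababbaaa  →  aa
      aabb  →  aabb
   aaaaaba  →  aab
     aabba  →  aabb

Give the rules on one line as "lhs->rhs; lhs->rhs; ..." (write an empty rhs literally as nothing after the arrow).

aaa->ab; ba->b; baa->a; bab->b

  | baabbaa => abbaa => aba => ab
  | bbbbbab => bbbbb
  | bbbbaa => bbba => bbb
  | bbabbb => bbbb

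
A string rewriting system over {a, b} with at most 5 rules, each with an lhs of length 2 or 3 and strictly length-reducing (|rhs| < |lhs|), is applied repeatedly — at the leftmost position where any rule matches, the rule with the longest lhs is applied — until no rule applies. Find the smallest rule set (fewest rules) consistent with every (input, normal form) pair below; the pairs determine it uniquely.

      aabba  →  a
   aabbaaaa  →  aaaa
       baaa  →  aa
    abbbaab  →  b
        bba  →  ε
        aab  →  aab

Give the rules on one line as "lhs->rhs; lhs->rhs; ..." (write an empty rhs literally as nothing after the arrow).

  | aabba => aba => a
  | aabbaaaa => abaaaa => aaaa
  | baaa => aa
  | abbbaab => bbaab => bbab => bbb => b

abb->b; ba->; bb->; bba->bb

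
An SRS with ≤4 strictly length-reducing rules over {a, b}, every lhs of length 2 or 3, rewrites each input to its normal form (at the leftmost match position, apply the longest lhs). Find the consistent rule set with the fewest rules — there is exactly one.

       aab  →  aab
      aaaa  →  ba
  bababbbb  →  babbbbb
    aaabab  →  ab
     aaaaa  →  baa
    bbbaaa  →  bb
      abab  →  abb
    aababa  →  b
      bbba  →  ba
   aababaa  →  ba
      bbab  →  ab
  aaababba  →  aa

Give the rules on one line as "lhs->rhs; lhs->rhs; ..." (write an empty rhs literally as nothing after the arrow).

aaa->b; aba->ab; bba->a

  | aab
  | aaaa => ba
  | bababbbb => babbbbb
  | aaabab => bbab => ab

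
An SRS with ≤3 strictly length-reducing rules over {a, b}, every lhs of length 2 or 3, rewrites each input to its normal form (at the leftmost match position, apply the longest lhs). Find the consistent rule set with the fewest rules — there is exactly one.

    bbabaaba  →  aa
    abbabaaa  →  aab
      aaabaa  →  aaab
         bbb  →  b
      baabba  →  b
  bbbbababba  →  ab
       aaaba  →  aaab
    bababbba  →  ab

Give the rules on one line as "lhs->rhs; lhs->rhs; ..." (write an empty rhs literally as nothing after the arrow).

ba->b; bb->

  | bbabaaba => abaaba => ababa => abba => aa
  | abbabaaa => aabaaa => aabaa => aaba => aab
  | aaabaa => aaaba => aaab
  | bbb => b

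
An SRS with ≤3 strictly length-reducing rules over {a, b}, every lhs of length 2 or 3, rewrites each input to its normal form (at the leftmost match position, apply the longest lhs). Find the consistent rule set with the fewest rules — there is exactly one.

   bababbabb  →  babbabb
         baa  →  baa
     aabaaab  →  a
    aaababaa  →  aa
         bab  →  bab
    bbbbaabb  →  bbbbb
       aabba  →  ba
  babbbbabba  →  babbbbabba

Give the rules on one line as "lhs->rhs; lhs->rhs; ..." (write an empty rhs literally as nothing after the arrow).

  | bababbabb => babbabb
  | baa
  | aabaaab => aaab => a
  | aaababaa => aabaa => aa

aab->; aba->a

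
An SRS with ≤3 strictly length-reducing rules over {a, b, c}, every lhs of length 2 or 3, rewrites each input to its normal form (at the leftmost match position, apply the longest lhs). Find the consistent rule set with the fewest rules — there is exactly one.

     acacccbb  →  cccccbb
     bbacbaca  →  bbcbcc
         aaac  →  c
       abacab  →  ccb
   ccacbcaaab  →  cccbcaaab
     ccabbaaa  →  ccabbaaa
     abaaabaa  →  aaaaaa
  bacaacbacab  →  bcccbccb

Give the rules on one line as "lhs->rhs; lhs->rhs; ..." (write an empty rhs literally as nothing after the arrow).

  | acacccbb => cccccbb
  | bbacbaca => bbcbaca => bbcbcc
  | aaac => aac => ac => c
  | abacab => aacab => accb => ccb

aba->aa; ac->c; aca->cc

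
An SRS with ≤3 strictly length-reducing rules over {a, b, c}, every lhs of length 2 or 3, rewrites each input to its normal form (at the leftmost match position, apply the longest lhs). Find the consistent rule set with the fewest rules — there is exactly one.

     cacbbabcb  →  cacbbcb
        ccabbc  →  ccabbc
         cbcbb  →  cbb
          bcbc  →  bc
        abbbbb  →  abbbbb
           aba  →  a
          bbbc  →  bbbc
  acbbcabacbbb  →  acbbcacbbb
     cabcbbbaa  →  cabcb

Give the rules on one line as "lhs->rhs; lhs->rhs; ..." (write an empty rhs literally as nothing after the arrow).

  | cacbbabcb => cacbbcb
  | ccabbc
  | cbcbb => cbb
  | bcbc => bc

ba->; cbc->c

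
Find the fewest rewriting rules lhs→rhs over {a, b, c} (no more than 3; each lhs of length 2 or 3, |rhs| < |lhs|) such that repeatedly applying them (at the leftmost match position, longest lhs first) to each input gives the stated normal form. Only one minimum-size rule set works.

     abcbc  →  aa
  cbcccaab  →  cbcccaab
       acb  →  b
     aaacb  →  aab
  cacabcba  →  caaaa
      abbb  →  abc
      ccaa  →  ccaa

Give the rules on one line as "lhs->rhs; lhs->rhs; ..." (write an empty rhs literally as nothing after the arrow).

  | abcbc => aaac => aa
  | cbcccaab
  | acb => b
  | aaacb => aab

ac->; bbb->bc; bcb->aa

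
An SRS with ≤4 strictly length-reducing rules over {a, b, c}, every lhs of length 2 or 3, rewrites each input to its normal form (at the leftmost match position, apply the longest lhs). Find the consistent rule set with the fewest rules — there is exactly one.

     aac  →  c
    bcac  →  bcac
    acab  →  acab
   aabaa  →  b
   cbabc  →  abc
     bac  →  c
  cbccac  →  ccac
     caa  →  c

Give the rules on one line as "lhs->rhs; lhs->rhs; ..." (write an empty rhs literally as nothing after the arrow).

aa->; bac->c; cb->

  | aac => c
  | bcac
  | acab
  | aabaa => baa => b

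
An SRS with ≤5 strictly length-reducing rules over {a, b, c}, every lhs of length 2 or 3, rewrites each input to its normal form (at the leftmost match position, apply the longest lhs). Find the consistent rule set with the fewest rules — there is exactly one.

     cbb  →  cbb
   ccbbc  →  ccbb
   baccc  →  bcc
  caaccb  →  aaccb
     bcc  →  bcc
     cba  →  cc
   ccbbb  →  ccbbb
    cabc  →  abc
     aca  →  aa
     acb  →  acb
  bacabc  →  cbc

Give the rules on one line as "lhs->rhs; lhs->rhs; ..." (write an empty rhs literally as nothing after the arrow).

ba->c; bac->b; bbc->bb; ca->a

  | cbb
  | ccbbc => ccbb
  | baccc => bcc
  | caaccb => aaccb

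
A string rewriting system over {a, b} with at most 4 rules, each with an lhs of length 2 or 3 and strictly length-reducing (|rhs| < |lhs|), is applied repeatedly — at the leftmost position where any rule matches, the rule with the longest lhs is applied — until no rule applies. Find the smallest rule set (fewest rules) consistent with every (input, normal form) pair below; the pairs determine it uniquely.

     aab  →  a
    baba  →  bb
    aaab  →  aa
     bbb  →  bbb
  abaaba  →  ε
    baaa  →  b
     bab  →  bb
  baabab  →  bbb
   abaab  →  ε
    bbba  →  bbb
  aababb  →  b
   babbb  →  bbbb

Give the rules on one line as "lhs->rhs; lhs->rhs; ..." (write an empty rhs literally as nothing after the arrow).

  | aab => a
  | baba => bba => bb
  | aaab => aa
  | bbb

ab->; aba->; ba->b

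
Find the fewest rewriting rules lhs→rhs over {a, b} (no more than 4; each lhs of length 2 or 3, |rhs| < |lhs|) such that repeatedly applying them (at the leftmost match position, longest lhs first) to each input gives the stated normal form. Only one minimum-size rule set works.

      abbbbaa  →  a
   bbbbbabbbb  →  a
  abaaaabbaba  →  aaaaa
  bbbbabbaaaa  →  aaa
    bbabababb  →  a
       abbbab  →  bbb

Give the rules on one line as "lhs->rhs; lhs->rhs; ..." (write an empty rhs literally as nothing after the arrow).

aab->aa; ab->a; aba->bb; ba->a

  | abbbbaa => abbbaa => abbaa => abaa => bba => ba => a
  | bbbbbabbbb => bbbbabbbb => bbbabbbb => bbabbbb => babbbb => abbbb => abbb => abb => ab => a
  | abaaaabbaba => bbaaabbaba => baaabbaba => aaabbaba => aaababa => aaaaba => aaaaa
  | bbbbabbaaaa => bbbabbaaaa => bbabbaaaa => babbaaaa => abbaaaa => abaaaa => bbaaa => baaa => aaa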